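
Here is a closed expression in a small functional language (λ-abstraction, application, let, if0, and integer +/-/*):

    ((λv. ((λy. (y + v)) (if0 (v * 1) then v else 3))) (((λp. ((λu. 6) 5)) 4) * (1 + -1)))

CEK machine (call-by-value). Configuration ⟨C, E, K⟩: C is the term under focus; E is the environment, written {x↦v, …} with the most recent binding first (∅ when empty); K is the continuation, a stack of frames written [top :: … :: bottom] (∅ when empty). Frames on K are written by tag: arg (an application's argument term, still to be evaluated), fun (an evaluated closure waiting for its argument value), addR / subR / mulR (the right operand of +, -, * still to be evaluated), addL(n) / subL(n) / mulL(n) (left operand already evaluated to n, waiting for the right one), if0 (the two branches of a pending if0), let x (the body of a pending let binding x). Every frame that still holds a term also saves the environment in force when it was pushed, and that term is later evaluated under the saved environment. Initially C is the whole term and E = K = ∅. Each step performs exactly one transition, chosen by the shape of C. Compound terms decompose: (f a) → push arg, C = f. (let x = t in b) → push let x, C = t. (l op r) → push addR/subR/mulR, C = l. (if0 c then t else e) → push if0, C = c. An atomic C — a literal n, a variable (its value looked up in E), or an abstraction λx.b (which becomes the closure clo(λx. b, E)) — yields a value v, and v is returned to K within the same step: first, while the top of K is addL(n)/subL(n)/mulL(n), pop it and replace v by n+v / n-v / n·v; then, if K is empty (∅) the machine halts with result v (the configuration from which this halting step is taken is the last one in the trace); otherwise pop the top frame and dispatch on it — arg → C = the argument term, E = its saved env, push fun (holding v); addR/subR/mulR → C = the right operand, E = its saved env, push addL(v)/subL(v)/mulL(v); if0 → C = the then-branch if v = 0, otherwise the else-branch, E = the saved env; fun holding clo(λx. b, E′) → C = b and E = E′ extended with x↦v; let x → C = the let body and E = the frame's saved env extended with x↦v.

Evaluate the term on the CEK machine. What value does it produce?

Answer: 0

Derivation:
[0] [C=((λv. ((λy. (y + v)) (if0 (v * 1) then v else 3))) (((λp. ((λu. 6) 5)) 4) * (1 + -1))) | E=∅ | K=∅]
[1] [C=(λv. ((λy. (y + v)) (if0 (v * 1) then v else 3))) | E=∅ | K=[arg]]
[2] [C=(((λp. ((λu. 6) 5)) 4) * (1 + -1)) | E=∅ | K=[fun]]
[3] [C=((λp. ((λu. 6) 5)) 4) | E=∅ | K=[mulR :: fun]]
[4] [C=(λp. ((λu. 6) 5)) | E=∅ | K=[arg :: mulR :: fun]]
[5] [C=4 | E=∅ | K=[fun :: mulR :: fun]]
[6] [C=((λu. 6) 5) | E={p↦4} | K=[mulR :: fun]]
[7] [C=(λu. 6) | E={p↦4} | K=[arg :: mulR :: fun]]
[8] [C=5 | E={p↦4} | K=[fun :: mulR :: fun]]
[9] [C=6 | E={u↦5, p↦4} | K=[mulR :: fun]]
[10] [C=(1 + -1) | E=∅ | K=[mulL(6) :: fun]]
[11] [C=1 | E=∅ | K=[addR :: mulL(6) :: fun]]
[12] [C=-1 | E=∅ | K=[addL(1) :: mulL(6) :: fun]]
[13] [C=((λy. (y + v)) (if0 (v * 1) then v else 3)) | E={v↦0} | K=∅]
[14] [C=(λy. (y + v)) | E={v↦0} | K=[arg]]
[15] [C=(if0 (v * 1) then v else 3) | E={v↦0} | K=[fun]]
[16] [C=(v * 1) | E={v↦0} | K=[if0 :: fun]]
[17] [C=v | E={v↦0} | K=[mulR :: if0 :: fun]]
[18] [C=1 | E={v↦0} | K=[mulL(0) :: if0 :: fun]]
[19] [C=v | E={v↦0} | K=[fun]]
[20] [C=(y + v) | E={y↦0, v↦0} | K=∅]
[21] [C=y | E={y↦0, v↦0} | K=[addR]]
[22] [C=v | E={y↦0, v↦0} | K=[addL(0)]]
→ final value 0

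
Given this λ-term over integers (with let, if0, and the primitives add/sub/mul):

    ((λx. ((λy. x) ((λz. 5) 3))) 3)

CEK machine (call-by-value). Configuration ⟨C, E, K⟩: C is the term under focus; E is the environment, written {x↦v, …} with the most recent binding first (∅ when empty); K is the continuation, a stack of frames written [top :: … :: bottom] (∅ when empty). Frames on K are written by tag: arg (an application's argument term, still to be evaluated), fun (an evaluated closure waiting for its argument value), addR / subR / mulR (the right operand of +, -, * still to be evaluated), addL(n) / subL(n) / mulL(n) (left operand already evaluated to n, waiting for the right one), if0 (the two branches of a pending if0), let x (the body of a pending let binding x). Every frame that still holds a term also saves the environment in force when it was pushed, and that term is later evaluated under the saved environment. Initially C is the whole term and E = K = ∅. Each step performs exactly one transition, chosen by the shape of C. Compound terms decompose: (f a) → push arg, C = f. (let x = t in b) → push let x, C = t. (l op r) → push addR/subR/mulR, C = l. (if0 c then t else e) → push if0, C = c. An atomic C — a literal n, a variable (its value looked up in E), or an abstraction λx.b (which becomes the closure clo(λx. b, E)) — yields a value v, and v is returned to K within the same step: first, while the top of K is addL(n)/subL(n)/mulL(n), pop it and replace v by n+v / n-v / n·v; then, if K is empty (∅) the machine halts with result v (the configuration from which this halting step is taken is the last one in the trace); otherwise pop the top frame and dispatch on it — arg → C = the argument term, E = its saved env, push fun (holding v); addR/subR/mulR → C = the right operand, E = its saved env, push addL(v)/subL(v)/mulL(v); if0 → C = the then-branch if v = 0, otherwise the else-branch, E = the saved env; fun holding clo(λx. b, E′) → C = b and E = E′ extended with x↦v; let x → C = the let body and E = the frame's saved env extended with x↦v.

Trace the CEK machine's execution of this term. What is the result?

Answer: 3

Execution trace:
t=0: <C=((λx. ((λy. x) ((λz. 5) 3))) 3), E=∅, K=∅>
t=1: <C=(λx. ((λy. x) ((λz. 5) 3))), E=∅, K=[arg]>
t=2: <C=3, E=∅, K=[fun]>
t=3: <C=((λy. x) ((λz. 5) 3)), E={x↦3}, K=∅>
t=4: <C=(λy. x), E={x↦3}, K=[arg]>
t=5: <C=((λz. 5) 3), E={x↦3}, K=[fun]>
t=6: <C=(λz. 5), E={x↦3}, K=[arg :: fun]>
t=7: <C=3, E={x↦3}, K=[fun :: fun]>
t=8: <C=5, E={z↦3, x↦3}, K=[fun]>
t=9: <C=x, E={y↦5, x↦3}, K=∅>
→ final value 3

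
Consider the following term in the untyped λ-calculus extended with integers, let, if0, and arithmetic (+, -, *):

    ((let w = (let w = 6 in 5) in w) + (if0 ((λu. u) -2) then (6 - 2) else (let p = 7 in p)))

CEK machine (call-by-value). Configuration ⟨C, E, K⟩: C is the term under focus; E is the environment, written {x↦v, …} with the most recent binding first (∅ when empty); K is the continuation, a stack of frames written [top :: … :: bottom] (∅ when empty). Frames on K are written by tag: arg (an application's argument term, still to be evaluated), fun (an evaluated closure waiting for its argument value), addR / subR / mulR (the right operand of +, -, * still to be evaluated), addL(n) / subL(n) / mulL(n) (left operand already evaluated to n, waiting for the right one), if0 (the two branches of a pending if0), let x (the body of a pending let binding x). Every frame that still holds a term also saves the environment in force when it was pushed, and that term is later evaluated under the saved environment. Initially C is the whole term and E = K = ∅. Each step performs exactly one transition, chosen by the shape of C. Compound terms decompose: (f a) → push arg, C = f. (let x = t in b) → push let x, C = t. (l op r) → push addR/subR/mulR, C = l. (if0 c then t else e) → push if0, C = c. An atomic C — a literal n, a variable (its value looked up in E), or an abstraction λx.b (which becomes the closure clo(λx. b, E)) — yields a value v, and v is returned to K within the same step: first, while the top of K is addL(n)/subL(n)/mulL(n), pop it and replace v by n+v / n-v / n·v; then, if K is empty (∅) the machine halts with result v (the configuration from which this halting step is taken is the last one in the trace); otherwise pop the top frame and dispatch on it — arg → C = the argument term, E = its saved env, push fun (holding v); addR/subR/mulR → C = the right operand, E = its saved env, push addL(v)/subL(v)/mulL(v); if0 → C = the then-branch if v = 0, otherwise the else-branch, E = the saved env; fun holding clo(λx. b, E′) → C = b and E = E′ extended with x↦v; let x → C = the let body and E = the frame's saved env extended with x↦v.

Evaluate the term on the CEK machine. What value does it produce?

step 0: ⟨C=((let w = (let w = 6 in 5) in w) + (if0 ((λu. u) -2) then (6 - 2) else (let p = 7 in p))); E=∅; K=∅⟩
step 1: ⟨C=(let w = (let w = 6 in 5) in w); E=∅; K=[addR]⟩
step 2: ⟨C=(let w = 6 in 5); E=∅; K=[let w :: addR]⟩
step 3: ⟨C=6; E=∅; K=[let w :: let w :: addR]⟩
step 4: ⟨C=5; E={w↦6}; K=[let w :: addR]⟩
step 5: ⟨C=w; E={w↦5}; K=[addR]⟩
step 6: ⟨C=(if0 ((λu. u) -2) then (6 - 2) else (let p = 7 in p)); E=∅; K=[addL(5)]⟩
step 7: ⟨C=((λu. u) -2); E=∅; K=[if0 :: addL(5)]⟩
step 8: ⟨C=(λu. u); E=∅; K=[arg :: if0 :: addL(5)]⟩
step 9: ⟨C=-2; E=∅; K=[fun :: if0 :: addL(5)]⟩
step 10: ⟨C=u; E={u↦-2}; K=[if0 :: addL(5)]⟩
step 11: ⟨C=(let p = 7 in p); E=∅; K=[addL(5)]⟩
step 12: ⟨C=7; E=∅; K=[let p :: addL(5)]⟩
step 13: ⟨C=p; E={p↦7}; K=[addL(5)]⟩
→ final value 12

Answer: 12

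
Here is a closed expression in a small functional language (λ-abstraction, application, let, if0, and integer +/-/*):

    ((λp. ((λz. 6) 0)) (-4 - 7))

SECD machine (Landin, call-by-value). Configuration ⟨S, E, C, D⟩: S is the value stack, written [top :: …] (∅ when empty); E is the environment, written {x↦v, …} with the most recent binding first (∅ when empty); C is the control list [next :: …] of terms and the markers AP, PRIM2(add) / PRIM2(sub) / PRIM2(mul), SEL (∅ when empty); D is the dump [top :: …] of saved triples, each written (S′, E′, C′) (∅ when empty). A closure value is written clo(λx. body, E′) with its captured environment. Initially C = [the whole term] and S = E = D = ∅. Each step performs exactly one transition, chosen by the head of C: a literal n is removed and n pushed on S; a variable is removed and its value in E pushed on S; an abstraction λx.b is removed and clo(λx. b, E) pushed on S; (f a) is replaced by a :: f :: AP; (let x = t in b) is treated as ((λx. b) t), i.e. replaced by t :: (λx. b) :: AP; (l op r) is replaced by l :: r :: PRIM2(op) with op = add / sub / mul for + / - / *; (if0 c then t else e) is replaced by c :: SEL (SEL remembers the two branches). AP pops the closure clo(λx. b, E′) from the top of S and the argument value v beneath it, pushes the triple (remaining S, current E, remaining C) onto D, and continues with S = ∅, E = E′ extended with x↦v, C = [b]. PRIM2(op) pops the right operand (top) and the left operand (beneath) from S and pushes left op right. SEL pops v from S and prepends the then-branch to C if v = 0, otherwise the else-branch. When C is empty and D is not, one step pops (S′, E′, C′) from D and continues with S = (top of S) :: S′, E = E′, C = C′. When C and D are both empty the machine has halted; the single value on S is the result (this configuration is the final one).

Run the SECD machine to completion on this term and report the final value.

Answer: 6

Machine steps:
[0] [S=∅ | E=∅ | C=[((λp. ((λz. 6) 0)) (-4 - 7))] | D=∅]
[1] [S=∅ | E=∅ | C=[(-4 - 7) :: (λp. ((λz. 6) 0)) :: AP] | D=∅]
[2] [S=∅ | E=∅ | C=[-4 :: 7 :: PRIM2(sub) :: (λp. ((λz. 6) 0)) :: AP] | D=∅]
[3] [S=[-4] | E=∅ | C=[7 :: PRIM2(sub) :: (λp. ((λz. 6) 0)) :: AP] | D=∅]
[4] [S=[7 :: -4] | E=∅ | C=[PRIM2(sub) :: (λp. ((λz. 6) 0)) :: AP] | D=∅]
[5] [S=[-11] | E=∅ | C=[(λp. ((λz. 6) 0)) :: AP] | D=∅]
[6] [S=[clo(λp. ((λz. 6) 0), ∅) :: -11] | E=∅ | C=[AP] | D=∅]
[7] [S=∅ | E={p↦-11} | C=[((λz. 6) 0)] | D=[(∅, ∅, ∅)]]
[8] [S=∅ | E={p↦-11} | C=[0 :: (λz. 6) :: AP] | D=[(∅, ∅, ∅)]]
[9] [S=[0] | E={p↦-11} | C=[(λz. 6) :: AP] | D=[(∅, ∅, ∅)]]
[10] [S=[clo(λz. 6, {p↦-11}) :: 0] | E={p↦-11} | C=[AP] | D=[(∅, ∅, ∅)]]
[11] [S=∅ | E={z↦0, p↦-11} | C=[6] | D=[(∅, {p↦-11}, ∅) :: (∅, ∅, ∅)]]
[12] [S=[6] | E={z↦0, p↦-11} | C=∅ | D=[(∅, {p↦-11}, ∅) :: (∅, ∅, ∅)]]
[13] [S=[6] | E={p↦-11} | C=∅ | D=[(∅, ∅, ∅)]]
[14] [S=[6] | E=∅ | C=∅ | D=∅]
→ final value 6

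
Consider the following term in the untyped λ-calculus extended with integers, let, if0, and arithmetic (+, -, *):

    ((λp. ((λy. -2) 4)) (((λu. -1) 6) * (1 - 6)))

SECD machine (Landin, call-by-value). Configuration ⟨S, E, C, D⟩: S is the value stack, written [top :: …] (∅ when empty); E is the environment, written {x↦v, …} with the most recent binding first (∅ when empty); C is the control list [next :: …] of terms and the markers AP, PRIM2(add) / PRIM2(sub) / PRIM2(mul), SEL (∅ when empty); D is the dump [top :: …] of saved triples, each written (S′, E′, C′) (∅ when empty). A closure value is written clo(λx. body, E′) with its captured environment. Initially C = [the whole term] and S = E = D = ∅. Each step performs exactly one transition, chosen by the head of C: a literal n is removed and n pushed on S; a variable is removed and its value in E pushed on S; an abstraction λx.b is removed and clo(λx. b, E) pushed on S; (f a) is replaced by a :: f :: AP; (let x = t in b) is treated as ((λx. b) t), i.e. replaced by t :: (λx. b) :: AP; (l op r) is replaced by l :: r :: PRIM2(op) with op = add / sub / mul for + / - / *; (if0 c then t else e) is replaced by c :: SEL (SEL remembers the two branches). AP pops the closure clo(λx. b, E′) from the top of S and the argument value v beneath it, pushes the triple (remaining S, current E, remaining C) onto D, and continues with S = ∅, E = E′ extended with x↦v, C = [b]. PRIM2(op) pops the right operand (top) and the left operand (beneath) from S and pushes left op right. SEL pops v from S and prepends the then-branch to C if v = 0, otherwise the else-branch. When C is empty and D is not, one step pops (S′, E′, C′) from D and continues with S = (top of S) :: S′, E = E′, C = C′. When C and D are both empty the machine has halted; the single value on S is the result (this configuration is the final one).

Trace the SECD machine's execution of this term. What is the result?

0. [S=∅ | E=∅ | C=[((λp. ((λy. -2) 4)) (((λu. -1) 6) * (1 - 6)))] | D=∅]
1. [S=∅ | E=∅ | C=[(((λu. -1) 6) * (1 - 6)) :: (λp. ((λy. -2) 4)) :: AP] | D=∅]
2. [S=∅ | E=∅ | C=[((λu. -1) 6) :: (1 - 6) :: PRIM2(mul) :: (λp. ((λy. -2) 4)) :: AP] | D=∅]
3. [S=∅ | E=∅ | C=[6 :: (λu. -1) :: AP :: (1 - 6) :: PRIM2(mul) :: (λp. ((λy. -2) 4)) :: AP] | D=∅]
4. [S=[6] | E=∅ | C=[(λu. -1) :: AP :: (1 - 6) :: PRIM2(mul) :: (λp. ((λy. -2) 4)) :: AP] | D=∅]
5. [S=[clo(λu. -1, ∅) :: 6] | E=∅ | C=[AP :: (1 - 6) :: PRIM2(mul) :: (λp. ((λy. -2) 4)) :: AP] | D=∅]
6. [S=∅ | E={u↦6} | C=[-1] | D=[(∅, ∅, [(1 - 6) :: PRIM2(mul) :: (λp. ((λy. -2) 4)) :: AP])]]
7. [S=[-1] | E={u↦6} | C=∅ | D=[(∅, ∅, [(1 - 6) :: PRIM2(mul) :: (λp. ((λy. -2) 4)) :: AP])]]
8. [S=[-1] | E=∅ | C=[(1 - 6) :: PRIM2(mul) :: (λp. ((λy. -2) 4)) :: AP] | D=∅]
9. [S=[-1] | E=∅ | C=[1 :: 6 :: PRIM2(sub) :: PRIM2(mul) :: (λp. ((λy. -2) 4)) :: AP] | D=∅]
10. [S=[1 :: -1] | E=∅ | C=[6 :: PRIM2(sub) :: PRIM2(mul) :: (λp. ((λy. -2) 4)) :: AP] | D=∅]
11. [S=[6 :: 1 :: -1] | E=∅ | C=[PRIM2(sub) :: PRIM2(mul) :: (λp. ((λy. -2) 4)) :: AP] | D=∅]
12. [S=[-5 :: -1] | E=∅ | C=[PRIM2(mul) :: (λp. ((λy. -2) 4)) :: AP] | D=∅]
13. [S=[5] | E=∅ | C=[(λp. ((λy. -2) 4)) :: AP] | D=∅]
14. [S=[clo(λp. ((λy. -2) 4), ∅) :: 5] | E=∅ | C=[AP] | D=∅]
15. [S=∅ | E={p↦5} | C=[((λy. -2) 4)] | D=[(∅, ∅, ∅)]]
16. [S=∅ | E={p↦5} | C=[4 :: (λy. -2) :: AP] | D=[(∅, ∅, ∅)]]
17. [S=[4] | E={p↦5} | C=[(λy. -2) :: AP] | D=[(∅, ∅, ∅)]]
18. [S=[clo(λy. -2, {p↦5}) :: 4] | E={p↦5} | C=[AP] | D=[(∅, ∅, ∅)]]
19. [S=∅ | E={y↦4, p↦5} | C=[-2] | D=[(∅, {p↦5}, ∅) :: (∅, ∅, ∅)]]
20. [S=[-2] | E={y↦4, p↦5} | C=∅ | D=[(∅, {p↦5}, ∅) :: (∅, ∅, ∅)]]
21. [S=[-2] | E={p↦5} | C=∅ | D=[(∅, ∅, ∅)]]
22. [S=[-2] | E=∅ | C=∅ | D=∅]
→ final value -2

Answer: -2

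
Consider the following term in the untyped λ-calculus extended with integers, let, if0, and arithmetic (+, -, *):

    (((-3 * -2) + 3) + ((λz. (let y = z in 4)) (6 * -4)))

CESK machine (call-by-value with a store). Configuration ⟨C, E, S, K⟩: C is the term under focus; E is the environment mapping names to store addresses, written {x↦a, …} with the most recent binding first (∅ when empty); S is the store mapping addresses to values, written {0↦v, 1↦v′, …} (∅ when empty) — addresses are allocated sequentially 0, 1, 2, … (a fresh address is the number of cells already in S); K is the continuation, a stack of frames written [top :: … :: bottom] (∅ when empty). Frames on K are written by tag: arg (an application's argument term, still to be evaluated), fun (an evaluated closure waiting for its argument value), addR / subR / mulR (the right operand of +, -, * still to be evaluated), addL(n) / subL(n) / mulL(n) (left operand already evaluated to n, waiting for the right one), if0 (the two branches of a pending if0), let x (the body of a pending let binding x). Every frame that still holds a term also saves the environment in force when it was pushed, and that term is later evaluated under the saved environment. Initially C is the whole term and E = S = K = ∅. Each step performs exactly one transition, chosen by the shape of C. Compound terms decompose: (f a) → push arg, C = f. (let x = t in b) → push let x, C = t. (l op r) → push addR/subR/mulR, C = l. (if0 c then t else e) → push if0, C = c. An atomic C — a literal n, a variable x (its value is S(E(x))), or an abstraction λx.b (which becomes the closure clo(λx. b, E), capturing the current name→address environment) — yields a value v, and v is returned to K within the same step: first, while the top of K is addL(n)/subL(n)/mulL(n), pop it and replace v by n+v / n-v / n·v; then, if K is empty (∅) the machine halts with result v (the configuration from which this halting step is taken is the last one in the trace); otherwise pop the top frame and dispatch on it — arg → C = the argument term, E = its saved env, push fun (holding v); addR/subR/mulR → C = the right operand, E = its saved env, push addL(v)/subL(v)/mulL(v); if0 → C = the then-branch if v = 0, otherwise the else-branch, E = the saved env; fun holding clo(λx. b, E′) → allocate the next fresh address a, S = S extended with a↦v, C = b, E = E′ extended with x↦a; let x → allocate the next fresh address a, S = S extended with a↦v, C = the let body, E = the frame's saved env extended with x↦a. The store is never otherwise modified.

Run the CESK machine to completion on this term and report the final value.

Answer: 13

Machine steps:
[0] [C=(((-3 * -2) + 3) + ((λz. (let y = z in 4)) (6 * -4))) | E=∅ | S=∅ | K=∅]
[1] [C=((-3 * -2) + 3) | E=∅ | S=∅ | K=[addR]]
[2] [C=(-3 * -2) | E=∅ | S=∅ | K=[addR :: addR]]
[3] [C=-3 | E=∅ | S=∅ | K=[mulR :: addR :: addR]]
[4] [C=-2 | E=∅ | S=∅ | K=[mulL(-3) :: addR :: addR]]
[5] [C=3 | E=∅ | S=∅ | K=[addL(6) :: addR]]
[6] [C=((λz. (let y = z in 4)) (6 * -4)) | E=∅ | S=∅ | K=[addL(9)]]
[7] [C=(λz. (let y = z in 4)) | E=∅ | S=∅ | K=[arg :: addL(9)]]
[8] [C=(6 * -4) | E=∅ | S=∅ | K=[fun :: addL(9)]]
[9] [C=6 | E=∅ | S=∅ | K=[mulR :: fun :: addL(9)]]
[10] [C=-4 | E=∅ | S=∅ | K=[mulL(6) :: fun :: addL(9)]]
[11] [C=(let y = z in 4) | E={z↦0} | S={0↦-24} | K=[addL(9)]]
[12] [C=z | E={z↦0} | S={0↦-24} | K=[let y :: addL(9)]]
[13] [C=4 | E={y↦1, z↦0} | S={0↦-24, 1↦-24} | K=[addL(9)]]
→ final value 13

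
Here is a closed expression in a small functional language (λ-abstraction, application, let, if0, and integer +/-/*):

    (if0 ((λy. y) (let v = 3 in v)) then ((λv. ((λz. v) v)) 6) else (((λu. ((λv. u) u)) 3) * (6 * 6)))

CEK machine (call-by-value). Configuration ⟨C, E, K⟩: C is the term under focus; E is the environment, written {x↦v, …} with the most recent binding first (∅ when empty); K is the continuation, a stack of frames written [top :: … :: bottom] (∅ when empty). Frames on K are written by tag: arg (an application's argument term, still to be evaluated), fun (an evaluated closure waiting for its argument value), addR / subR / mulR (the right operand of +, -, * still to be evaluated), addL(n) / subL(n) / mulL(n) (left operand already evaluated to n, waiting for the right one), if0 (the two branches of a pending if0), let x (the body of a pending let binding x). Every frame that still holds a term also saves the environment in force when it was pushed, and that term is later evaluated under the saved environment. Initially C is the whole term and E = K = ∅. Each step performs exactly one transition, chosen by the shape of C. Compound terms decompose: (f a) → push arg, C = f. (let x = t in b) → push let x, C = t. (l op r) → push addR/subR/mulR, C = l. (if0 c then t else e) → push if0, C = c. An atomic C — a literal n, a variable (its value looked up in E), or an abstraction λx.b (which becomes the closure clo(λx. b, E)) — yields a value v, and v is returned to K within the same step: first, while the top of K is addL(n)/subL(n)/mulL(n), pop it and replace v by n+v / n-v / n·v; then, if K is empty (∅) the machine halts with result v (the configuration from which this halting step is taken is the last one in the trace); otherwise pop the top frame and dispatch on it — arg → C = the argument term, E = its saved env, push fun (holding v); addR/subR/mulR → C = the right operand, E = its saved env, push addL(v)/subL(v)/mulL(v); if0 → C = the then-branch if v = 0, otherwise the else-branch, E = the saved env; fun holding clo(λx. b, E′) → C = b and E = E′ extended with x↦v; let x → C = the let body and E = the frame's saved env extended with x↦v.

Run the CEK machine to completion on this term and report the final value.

Answer: 108

Machine steps:
0. [C=(if0 ((λy. y) (let v = 3 in v)) then ((λv. ((λz. v) v)) 6) else (((λu. ((λv. u) u)) 3) * (6 * 6))) | E=∅ | K=∅]
1. [C=((λy. y) (let v = 3 in v)) | E=∅ | K=[if0]]
2. [C=(λy. y) | E=∅ | K=[arg :: if0]]
3. [C=(let v = 3 in v) | E=∅ | K=[fun :: if0]]
4. [C=3 | E=∅ | K=[let v :: fun :: if0]]
5. [C=v | E={v↦3} | K=[fun :: if0]]
6. [C=y | E={y↦3} | K=[if0]]
7. [C=(((λu. ((λv. u) u)) 3) * (6 * 6)) | E=∅ | K=∅]
8. [C=((λu. ((λv. u) u)) 3) | E=∅ | K=[mulR]]
9. [C=(λu. ((λv. u) u)) | E=∅ | K=[arg :: mulR]]
10. [C=3 | E=∅ | K=[fun :: mulR]]
11. [C=((λv. u) u) | E={u↦3} | K=[mulR]]
12. [C=(λv. u) | E={u↦3} | K=[arg :: mulR]]
13. [C=u | E={u↦3} | K=[fun :: mulR]]
14. [C=u | E={v↦3, u↦3} | K=[mulR]]
15. [C=(6 * 6) | E=∅ | K=[mulL(3)]]
16. [C=6 | E=∅ | K=[mulR :: mulL(3)]]
17. [C=6 | E=∅ | K=[mulL(6) :: mulL(3)]]
→ final value 108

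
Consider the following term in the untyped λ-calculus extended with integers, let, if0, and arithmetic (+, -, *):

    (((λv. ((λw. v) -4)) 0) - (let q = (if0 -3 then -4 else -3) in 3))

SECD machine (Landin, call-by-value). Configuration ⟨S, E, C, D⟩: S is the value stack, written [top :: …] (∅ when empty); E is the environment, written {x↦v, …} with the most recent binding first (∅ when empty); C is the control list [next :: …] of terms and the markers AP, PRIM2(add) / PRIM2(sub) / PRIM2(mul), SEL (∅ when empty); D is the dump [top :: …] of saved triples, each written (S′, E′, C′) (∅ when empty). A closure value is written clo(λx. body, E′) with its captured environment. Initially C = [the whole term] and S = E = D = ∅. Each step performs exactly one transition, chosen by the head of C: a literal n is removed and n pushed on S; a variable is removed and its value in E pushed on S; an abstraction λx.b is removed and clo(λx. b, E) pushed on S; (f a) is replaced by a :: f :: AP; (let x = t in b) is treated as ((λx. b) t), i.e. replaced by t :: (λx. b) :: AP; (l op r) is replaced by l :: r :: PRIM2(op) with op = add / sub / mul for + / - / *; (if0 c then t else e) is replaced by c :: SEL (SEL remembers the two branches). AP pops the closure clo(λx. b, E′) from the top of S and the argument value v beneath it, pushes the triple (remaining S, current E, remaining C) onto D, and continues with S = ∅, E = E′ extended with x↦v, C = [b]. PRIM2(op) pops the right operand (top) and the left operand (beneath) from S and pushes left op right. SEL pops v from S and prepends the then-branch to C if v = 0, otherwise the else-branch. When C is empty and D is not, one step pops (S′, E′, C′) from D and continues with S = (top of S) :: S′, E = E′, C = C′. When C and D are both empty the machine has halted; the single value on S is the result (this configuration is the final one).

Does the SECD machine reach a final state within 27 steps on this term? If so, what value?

Answer: -3

Derivation:
t=0: ⟨S=∅; E=∅; C=[(((λv. ((λw. v) -4)) 0) - (let q = (if0 -3 then -4 else -3) in 3))]; D=∅⟩
t=1: ⟨S=∅; E=∅; C=[((λv. ((λw. v) -4)) 0) :: (let q = (if0 -3 then -4 else -3) in 3) :: PRIM2(sub)]; D=∅⟩
t=2: ⟨S=∅; E=∅; C=[0 :: (λv. ((λw. v) -4)) :: AP :: (let q = (if0 -3 then -4 else -3) in 3) :: PRIM2(sub)]; D=∅⟩
t=3: ⟨S=[0]; E=∅; C=[(λv. ((λw. v) -4)) :: AP :: (let q = (if0 -3 then -4 else -3) in 3) :: PRIM2(sub)]; D=∅⟩
t=4: ⟨S=[clo(λv. ((λw. v) -4), ∅) :: 0]; E=∅; C=[AP :: (let q = (if0 -3 then -4 else -3) in 3) :: PRIM2(sub)]; D=∅⟩
t=5: ⟨S=∅; E={v↦0}; C=[((λw. v) -4)]; D=[(∅, ∅, [(let q = (if0 -3 then -4 else -3) in 3) :: PRIM2(sub)])]⟩
t=6: ⟨S=∅; E={v↦0}; C=[-4 :: (λw. v) :: AP]; D=[(∅, ∅, [(let q = (if0 -3 then -4 else -3) in 3) :: PRIM2(sub)])]⟩
t=7: ⟨S=[-4]; E={v↦0}; C=[(λw. v) :: AP]; D=[(∅, ∅, [(let q = (if0 -3 then -4 else -3) in 3) :: PRIM2(sub)])]⟩
t=8: ⟨S=[clo(λw. v, {v↦0}) :: -4]; E={v↦0}; C=[AP]; D=[(∅, ∅, [(let q = (if0 -3 then -4 else -3) in 3) :: PRIM2(sub)])]⟩
t=9: ⟨S=∅; E={w↦-4, v↦0}; C=[v]; D=[(∅, {v↦0}, ∅) :: (∅, ∅, [(let q = (if0 -3 then -4 else -3) in 3) :: PRIM2(sub)])]⟩
t=10: ⟨S=[0]; E={w↦-4, v↦0}; C=∅; D=[(∅, {v↦0}, ∅) :: (∅, ∅, [(let q = (if0 -3 then -4 else -3) in 3) :: PRIM2(sub)])]⟩
t=11: ⟨S=[0]; E={v↦0}; C=∅; D=[(∅, ∅, [(let q = (if0 -3 then -4 else -3) in 3) :: PRIM2(sub)])]⟩
t=12: ⟨S=[0]; E=∅; C=[(let q = (if0 -3 then -4 else -3) in 3) :: PRIM2(sub)]; D=∅⟩
t=13: ⟨S=[0]; E=∅; C=[(if0 -3 then -4 else -3) :: (λq. 3) :: AP :: PRIM2(sub)]; D=∅⟩
t=14: ⟨S=[0]; E=∅; C=[-3 :: SEL :: (λq. 3) :: AP :: PRIM2(sub)]; D=∅⟩
t=15: ⟨S=[-3 :: 0]; E=∅; C=[SEL :: (λq. 3) :: AP :: PRIM2(sub)]; D=∅⟩
t=16: ⟨S=[0]; E=∅; C=[-3 :: (λq. 3) :: AP :: PRIM2(sub)]; D=∅⟩
t=17: ⟨S=[-3 :: 0]; E=∅; C=[(λq. 3) :: AP :: PRIM2(sub)]; D=∅⟩
t=18: ⟨S=[clo(λq. 3, ∅) :: -3 :: 0]; E=∅; C=[AP :: PRIM2(sub)]; D=∅⟩
t=19: ⟨S=∅; E={q↦-3}; C=[3]; D=[([0], ∅, [PRIM2(sub)])]⟩
t=20: ⟨S=[3]; E={q↦-3}; C=∅; D=[([0], ∅, [PRIM2(sub)])]⟩
t=21: ⟨S=[3 :: 0]; E=∅; C=[PRIM2(sub)]; D=∅⟩
t=22: ⟨S=[-3]; E=∅; C=∅; D=∅⟩
→ final value -3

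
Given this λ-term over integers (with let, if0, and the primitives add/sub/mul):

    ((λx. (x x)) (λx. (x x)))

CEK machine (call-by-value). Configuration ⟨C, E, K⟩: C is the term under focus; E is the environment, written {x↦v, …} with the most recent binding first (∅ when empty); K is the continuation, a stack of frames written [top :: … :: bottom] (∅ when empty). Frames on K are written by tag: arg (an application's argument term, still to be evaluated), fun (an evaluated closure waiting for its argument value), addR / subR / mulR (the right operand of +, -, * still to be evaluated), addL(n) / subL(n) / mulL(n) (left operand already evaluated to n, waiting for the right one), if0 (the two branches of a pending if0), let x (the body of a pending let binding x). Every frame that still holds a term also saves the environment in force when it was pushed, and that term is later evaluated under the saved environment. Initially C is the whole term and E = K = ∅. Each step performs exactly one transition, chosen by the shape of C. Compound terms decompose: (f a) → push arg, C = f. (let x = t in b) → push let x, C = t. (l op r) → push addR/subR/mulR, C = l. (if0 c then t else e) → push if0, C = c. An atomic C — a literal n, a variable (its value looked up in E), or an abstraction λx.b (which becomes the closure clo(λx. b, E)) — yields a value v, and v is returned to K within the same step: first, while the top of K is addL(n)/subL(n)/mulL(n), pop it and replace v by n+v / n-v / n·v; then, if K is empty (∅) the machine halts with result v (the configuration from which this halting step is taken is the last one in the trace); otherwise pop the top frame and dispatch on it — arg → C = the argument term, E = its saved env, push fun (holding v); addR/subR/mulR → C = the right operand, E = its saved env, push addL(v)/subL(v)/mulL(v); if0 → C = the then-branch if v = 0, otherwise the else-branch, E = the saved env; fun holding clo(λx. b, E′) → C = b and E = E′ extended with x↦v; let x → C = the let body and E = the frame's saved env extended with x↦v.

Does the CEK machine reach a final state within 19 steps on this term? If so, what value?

[0] ⟨C=((λx. (x x)) (λx. (x x))); E=∅; K=∅⟩
[1] ⟨C=(λx. (x x)); E=∅; K=[arg]⟩
[2] ⟨C=(λx. (x x)); E=∅; K=[fun]⟩
[3] ⟨C=(x x); E={x↦clo(λx. (x x), ∅)}; K=∅⟩
[4] ⟨C=x; E={x↦clo(λx. (x x), ∅)}; K=[arg]⟩
[5] ⟨C=x; E={x↦clo(λx. (x x), ∅)}; K=[fun]⟩
… configuration repeats with period 3 (steps 3–5 recur indefinitely) …

Answer: DIVERGES (no final state within 19 steps)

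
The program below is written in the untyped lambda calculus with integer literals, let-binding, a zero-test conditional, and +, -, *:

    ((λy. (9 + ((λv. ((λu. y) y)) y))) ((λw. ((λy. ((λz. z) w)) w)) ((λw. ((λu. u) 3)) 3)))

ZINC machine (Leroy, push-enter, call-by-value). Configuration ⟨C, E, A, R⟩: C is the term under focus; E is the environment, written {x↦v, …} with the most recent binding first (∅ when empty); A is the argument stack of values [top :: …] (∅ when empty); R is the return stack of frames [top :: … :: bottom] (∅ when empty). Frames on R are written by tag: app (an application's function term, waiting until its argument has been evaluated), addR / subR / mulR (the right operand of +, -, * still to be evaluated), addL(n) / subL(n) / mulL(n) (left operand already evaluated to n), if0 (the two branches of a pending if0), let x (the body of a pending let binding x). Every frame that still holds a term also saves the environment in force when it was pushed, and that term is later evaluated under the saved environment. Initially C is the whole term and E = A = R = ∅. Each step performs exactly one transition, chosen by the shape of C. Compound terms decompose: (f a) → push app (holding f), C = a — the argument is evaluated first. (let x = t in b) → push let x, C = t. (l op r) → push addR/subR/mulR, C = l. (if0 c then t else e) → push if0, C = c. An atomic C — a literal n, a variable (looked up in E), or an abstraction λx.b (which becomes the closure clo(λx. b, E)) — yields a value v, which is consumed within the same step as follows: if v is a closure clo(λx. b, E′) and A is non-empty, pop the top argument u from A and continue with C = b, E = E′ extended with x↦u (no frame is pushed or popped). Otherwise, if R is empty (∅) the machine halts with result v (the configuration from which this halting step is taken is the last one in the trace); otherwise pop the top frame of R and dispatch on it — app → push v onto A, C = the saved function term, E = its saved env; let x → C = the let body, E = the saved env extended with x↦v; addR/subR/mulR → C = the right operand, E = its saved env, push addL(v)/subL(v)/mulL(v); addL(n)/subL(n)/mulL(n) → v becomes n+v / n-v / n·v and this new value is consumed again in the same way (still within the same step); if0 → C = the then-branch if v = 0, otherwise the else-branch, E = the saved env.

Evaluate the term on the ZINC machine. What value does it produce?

Answer: 12

Derivation:
[0] [C=((λy. (9 + ((λv. ((λu. y) y)) y))) ((λw. ((λy. ((λz. z) w)) w)) ((λw. ((λu. u) 3)) 3))) | E=∅ | A=∅ | R=∅]
[1] [C=((λw. ((λy. ((λz. z) w)) w)) ((λw. ((λu. u) 3)) 3)) | E=∅ | A=∅ | R=[app]]
[2] [C=((λw. ((λu. u) 3)) 3) | E=∅ | A=∅ | R=[app :: app]]
[3] [C=3 | E=∅ | A=∅ | R=[app :: app :: app]]
[4] [C=(λw. ((λu. u) 3)) | E=∅ | A=[3] | R=[app :: app]]
[5] [C=((λu. u) 3) | E={w↦3} | A=∅ | R=[app :: app]]
[6] [C=3 | E={w↦3} | A=∅ | R=[app :: app :: app]]
[7] [C=(λu. u) | E={w↦3} | A=[3] | R=[app :: app]]
[8] [C=u | E={u↦3, w↦3} | A=∅ | R=[app :: app]]
[9] [C=(λw. ((λy. ((λz. z) w)) w)) | E=∅ | A=[3] | R=[app]]
[10] [C=((λy. ((λz. z) w)) w) | E={w↦3} | A=∅ | R=[app]]
[11] [C=w | E={w↦3} | A=∅ | R=[app :: app]]
[12] [C=(λy. ((λz. z) w)) | E={w↦3} | A=[3] | R=[app]]
[13] [C=((λz. z) w) | E={y↦3, w↦3} | A=∅ | R=[app]]
[14] [C=w | E={y↦3, w↦3} | A=∅ | R=[app :: app]]
[15] [C=(λz. z) | E={y↦3, w↦3} | A=[3] | R=[app]]
[16] [C=z | E={z↦3, y↦3, w↦3} | A=∅ | R=[app]]
[17] [C=(λy. (9 + ((λv. ((λu. y) y)) y))) | E=∅ | A=[3] | R=∅]
[18] [C=(9 + ((λv. ((λu. y) y)) y)) | E={y↦3} | A=∅ | R=∅]
[19] [C=9 | E={y↦3} | A=∅ | R=[addR]]
[20] [C=((λv. ((λu. y) y)) y) | E={y↦3} | A=∅ | R=[addL(9)]]
[21] [C=y | E={y↦3} | A=∅ | R=[app :: addL(9)]]
[22] [C=(λv. ((λu. y) y)) | E={y↦3} | A=[3] | R=[addL(9)]]
[23] [C=((λu. y) y) | E={v↦3, y↦3} | A=∅ | R=[addL(9)]]
[24] [C=y | E={v↦3, y↦3} | A=∅ | R=[app :: addL(9)]]
[25] [C=(λu. y) | E={v↦3, y↦3} | A=[3] | R=[addL(9)]]
[26] [C=y | E={u↦3, v↦3, y↦3} | A=∅ | R=[addL(9)]]
→ final value 12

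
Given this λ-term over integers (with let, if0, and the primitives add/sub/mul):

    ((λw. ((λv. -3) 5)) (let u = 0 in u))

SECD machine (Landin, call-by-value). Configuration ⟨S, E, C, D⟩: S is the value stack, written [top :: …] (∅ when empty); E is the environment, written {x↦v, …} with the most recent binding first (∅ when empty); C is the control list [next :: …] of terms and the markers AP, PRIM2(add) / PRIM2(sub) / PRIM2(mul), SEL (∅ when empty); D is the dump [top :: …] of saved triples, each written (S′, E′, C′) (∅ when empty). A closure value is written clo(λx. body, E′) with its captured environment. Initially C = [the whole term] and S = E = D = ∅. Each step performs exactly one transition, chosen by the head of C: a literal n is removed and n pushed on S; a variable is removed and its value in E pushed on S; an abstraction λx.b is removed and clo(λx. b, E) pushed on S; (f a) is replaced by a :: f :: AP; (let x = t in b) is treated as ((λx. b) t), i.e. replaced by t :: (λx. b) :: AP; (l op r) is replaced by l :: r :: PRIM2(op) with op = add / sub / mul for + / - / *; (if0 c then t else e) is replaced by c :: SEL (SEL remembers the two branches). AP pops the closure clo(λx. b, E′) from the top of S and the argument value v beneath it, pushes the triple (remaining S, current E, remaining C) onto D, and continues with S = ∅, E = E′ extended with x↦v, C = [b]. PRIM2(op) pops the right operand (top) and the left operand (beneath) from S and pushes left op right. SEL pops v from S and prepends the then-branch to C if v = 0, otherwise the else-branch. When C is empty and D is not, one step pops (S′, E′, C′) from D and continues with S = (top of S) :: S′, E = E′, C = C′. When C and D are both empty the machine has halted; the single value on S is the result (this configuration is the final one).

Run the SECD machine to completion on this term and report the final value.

Answer: -3

Machine steps:
step 0: <S=∅, E=∅, C=[((λw. ((λv. -3) 5)) (let u = 0 in u))], D=∅>
step 1: <S=∅, E=∅, C=[(let u = 0 in u) :: (λw. ((λv. -3) 5)) :: AP], D=∅>
step 2: <S=∅, E=∅, C=[0 :: (λu. u) :: AP :: (λw. ((λv. -3) 5)) :: AP], D=∅>
step 3: <S=[0], E=∅, C=[(λu. u) :: AP :: (λw. ((λv. -3) 5)) :: AP], D=∅>
step 4: <S=[clo(λu. u, ∅) :: 0], E=∅, C=[AP :: (λw. ((λv. -3) 5)) :: AP], D=∅>
step 5: <S=∅, E={u↦0}, C=[u], D=[(∅, ∅, [(λw. ((λv. -3) 5)) :: AP])]>
step 6: <S=[0], E={u↦0}, C=∅, D=[(∅, ∅, [(λw. ((λv. -3) 5)) :: AP])]>
step 7: <S=[0], E=∅, C=[(λw. ((λv. -3) 5)) :: AP], D=∅>
step 8: <S=[clo(λw. ((λv. -3) 5), ∅) :: 0], E=∅, C=[AP], D=∅>
step 9: <S=∅, E={w↦0}, C=[((λv. -3) 5)], D=[(∅, ∅, ∅)]>
step 10: <S=∅, E={w↦0}, C=[5 :: (λv. -3) :: AP], D=[(∅, ∅, ∅)]>
step 11: <S=[5], E={w↦0}, C=[(λv. -3) :: AP], D=[(∅, ∅, ∅)]>
step 12: <S=[clo(λv. -3, {w↦0}) :: 5], E={w↦0}, C=[AP], D=[(∅, ∅, ∅)]>
step 13: <S=∅, E={v↦5, w↦0}, C=[-3], D=[(∅, {w↦0}, ∅) :: (∅, ∅, ∅)]>
step 14: <S=[-3], E={v↦5, w↦0}, C=∅, D=[(∅, {w↦0}, ∅) :: (∅, ∅, ∅)]>
step 15: <S=[-3], E={w↦0}, C=∅, D=[(∅, ∅, ∅)]>
step 16: <S=[-3], E=∅, C=∅, D=∅>
→ final value -3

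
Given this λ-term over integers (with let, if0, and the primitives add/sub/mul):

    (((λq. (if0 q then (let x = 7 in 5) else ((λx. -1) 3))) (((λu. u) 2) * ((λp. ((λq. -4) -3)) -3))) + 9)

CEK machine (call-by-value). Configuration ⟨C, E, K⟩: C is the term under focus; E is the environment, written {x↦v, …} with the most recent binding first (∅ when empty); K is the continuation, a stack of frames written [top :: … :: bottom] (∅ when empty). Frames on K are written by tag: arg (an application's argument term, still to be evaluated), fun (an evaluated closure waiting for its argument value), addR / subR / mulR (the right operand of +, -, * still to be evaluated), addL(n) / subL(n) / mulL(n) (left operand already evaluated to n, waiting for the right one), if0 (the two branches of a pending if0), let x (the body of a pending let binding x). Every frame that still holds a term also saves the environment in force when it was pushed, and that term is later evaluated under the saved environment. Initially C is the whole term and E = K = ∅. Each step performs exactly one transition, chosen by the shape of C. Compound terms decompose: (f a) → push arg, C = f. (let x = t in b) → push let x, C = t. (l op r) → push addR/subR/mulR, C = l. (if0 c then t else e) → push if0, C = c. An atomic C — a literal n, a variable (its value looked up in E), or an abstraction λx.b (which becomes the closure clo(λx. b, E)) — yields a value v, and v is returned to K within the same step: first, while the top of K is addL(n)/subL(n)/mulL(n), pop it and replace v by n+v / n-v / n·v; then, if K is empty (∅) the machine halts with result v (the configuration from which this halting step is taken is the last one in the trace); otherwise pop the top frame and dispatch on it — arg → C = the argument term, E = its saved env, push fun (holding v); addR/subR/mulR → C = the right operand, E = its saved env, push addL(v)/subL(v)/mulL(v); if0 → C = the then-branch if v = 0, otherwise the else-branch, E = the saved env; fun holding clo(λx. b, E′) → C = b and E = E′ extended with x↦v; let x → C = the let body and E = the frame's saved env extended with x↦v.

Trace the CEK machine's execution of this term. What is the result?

Answer: 8

Derivation:
t=0: ⟨C=(((λq. (if0 q then (let x = 7 in 5) else ((λx. -1) 3))) (((λu. u) 2) * ((λp. ((λq. -4) -3)) -3))) + 9); E=∅; K=∅⟩
t=1: ⟨C=((λq. (if0 q then (let x = 7 in 5) else ((λx. -1) 3))) (((λu. u) 2) * ((λp. ((λq. -4) -3)) -3))); E=∅; K=[addR]⟩
t=2: ⟨C=(λq. (if0 q then (let x = 7 in 5) else ((λx. -1) 3))); E=∅; K=[arg :: addR]⟩
t=3: ⟨C=(((λu. u) 2) * ((λp. ((λq. -4) -3)) -3)); E=∅; K=[fun :: addR]⟩
t=4: ⟨C=((λu. u) 2); E=∅; K=[mulR :: fun :: addR]⟩
t=5: ⟨C=(λu. u); E=∅; K=[arg :: mulR :: fun :: addR]⟩
t=6: ⟨C=2; E=∅; K=[fun :: mulR :: fun :: addR]⟩
t=7: ⟨C=u; E={u↦2}; K=[mulR :: fun :: addR]⟩
t=8: ⟨C=((λp. ((λq. -4) -3)) -3); E=∅; K=[mulL(2) :: fun :: addR]⟩
t=9: ⟨C=(λp. ((λq. -4) -3)); E=∅; K=[arg :: mulL(2) :: fun :: addR]⟩
t=10: ⟨C=-3; E=∅; K=[fun :: mulL(2) :: fun :: addR]⟩
t=11: ⟨C=((λq. -4) -3); E={p↦-3}; K=[mulL(2) :: fun :: addR]⟩
t=12: ⟨C=(λq. -4); E={p↦-3}; K=[arg :: mulL(2) :: fun :: addR]⟩
t=13: ⟨C=-3; E={p↦-3}; K=[fun :: mulL(2) :: fun :: addR]⟩
t=14: ⟨C=-4; E={q↦-3, p↦-3}; K=[mulL(2) :: fun :: addR]⟩
t=15: ⟨C=(if0 q then (let x = 7 in 5) else ((λx. -1) 3)); E={q↦-8}; K=[addR]⟩
t=16: ⟨C=q; E={q↦-8}; K=[if0 :: addR]⟩
t=17: ⟨C=((λx. -1) 3); E={q↦-8}; K=[addR]⟩
t=18: ⟨C=(λx. -1); E={q↦-8}; K=[arg :: addR]⟩
t=19: ⟨C=3; E={q↦-8}; K=[fun :: addR]⟩
t=20: ⟨C=-1; E={x↦3, q↦-8}; K=[addR]⟩
t=21: ⟨C=9; E=∅; K=[addL(-1)]⟩
→ final value 8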